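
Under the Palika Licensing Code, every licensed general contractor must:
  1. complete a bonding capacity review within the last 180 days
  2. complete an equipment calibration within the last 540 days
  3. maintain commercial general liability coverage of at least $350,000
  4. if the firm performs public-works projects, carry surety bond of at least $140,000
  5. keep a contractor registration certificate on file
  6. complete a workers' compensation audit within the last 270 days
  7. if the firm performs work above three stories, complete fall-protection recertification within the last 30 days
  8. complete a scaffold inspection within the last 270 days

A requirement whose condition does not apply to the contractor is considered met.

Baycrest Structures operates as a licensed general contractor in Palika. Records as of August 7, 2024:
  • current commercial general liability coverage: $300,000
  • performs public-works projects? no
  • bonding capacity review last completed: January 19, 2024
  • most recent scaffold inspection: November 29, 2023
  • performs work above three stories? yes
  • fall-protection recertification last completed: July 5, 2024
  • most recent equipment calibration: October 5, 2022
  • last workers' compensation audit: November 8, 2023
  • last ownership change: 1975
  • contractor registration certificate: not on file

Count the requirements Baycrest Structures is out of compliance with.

6

1. bonding capacity review 201 days ago vs limit 180 → not met
2. equipment calibration 672 days ago vs limit 540 → not met
3. commercial general liability coverage $300,000 < $350,000 → not met
4. condition 'performs public-works projects' does not hold → requirement n/a → met
5. contractor registration certificate absent → not met
6. workers' compensation audit 273 days ago vs limit 270 → not met
7. condition 'performs work above three stories' holds; fall-protection recertification 33 days ago vs limit 30 → not met
8. scaffold inspection 252 days ago vs limit 270 → met
Not met: 6 of 8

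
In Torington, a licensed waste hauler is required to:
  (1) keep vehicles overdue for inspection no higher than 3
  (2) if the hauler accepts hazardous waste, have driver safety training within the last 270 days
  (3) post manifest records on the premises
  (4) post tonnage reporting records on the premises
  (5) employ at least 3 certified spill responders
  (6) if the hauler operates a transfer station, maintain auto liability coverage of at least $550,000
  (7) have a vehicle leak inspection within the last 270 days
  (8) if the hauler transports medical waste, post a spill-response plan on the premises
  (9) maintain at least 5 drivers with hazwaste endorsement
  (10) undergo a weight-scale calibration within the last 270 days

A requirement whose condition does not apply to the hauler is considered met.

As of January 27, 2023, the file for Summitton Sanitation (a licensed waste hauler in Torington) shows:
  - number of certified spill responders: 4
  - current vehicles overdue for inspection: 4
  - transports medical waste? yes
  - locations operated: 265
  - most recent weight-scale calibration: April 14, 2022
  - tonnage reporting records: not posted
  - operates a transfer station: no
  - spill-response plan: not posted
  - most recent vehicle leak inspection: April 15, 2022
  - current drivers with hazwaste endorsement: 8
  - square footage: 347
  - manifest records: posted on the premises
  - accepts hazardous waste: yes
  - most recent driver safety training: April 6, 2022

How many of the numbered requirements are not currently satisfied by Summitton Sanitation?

1. vehicles overdue for inspection 4 > 3 → not met
2. condition 'accepts hazardous waste' holds; driver safety training 296 days ago vs limit 270 → not met
3. manifest records present → met
4. tonnage reporting records absent → not met
5. certified spill responders 4 ≥ 3 → met
6. condition 'operates a transfer station' does not hold → requirement n/a → met
7. vehicle leak inspection 287 days ago vs limit 270 → not met
8. condition 'transports medical waste' holds; spill-response plan absent → not met
9. drivers with hazwaste endorsement 8 ≥ 5 → met
10. weight-scale calibration 288 days ago vs limit 270 → not met
Not met: 6 of 10

6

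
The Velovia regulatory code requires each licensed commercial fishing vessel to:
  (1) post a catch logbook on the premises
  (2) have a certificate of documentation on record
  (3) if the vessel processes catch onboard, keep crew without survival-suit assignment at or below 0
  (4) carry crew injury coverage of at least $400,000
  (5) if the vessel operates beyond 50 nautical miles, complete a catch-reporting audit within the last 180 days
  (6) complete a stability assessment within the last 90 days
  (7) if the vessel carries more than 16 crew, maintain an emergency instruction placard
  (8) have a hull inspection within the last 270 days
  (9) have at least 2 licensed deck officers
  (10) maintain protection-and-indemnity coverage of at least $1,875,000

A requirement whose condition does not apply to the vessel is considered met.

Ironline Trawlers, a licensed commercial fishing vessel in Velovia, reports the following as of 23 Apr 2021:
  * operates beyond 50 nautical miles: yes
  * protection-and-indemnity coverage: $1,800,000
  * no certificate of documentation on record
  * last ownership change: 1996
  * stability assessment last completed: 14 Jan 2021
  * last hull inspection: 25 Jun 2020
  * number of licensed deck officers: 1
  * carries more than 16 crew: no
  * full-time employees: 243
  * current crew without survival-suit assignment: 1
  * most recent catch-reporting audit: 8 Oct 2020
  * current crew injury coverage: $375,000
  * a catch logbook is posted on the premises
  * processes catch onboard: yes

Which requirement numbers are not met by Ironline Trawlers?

2, 3, 4, 5, 6, 8, 9, 10

1. catch logbook present → met
2. certificate of documentation absent → not met
3. condition 'processes catch onboard' holds; crew without survival-suit assignment 1 > 0 → not met
4. crew injury coverage $375,000 < $400,000 → not met
5. condition 'operates beyond 50 nautical miles' holds; catch-reporting audit 197 days ago vs limit 180 → not met
6. stability assessment 99 days ago vs limit 90 → not met
7. condition 'carries more than 16 crew' does not hold → requirement n/a → met
8. hull inspection 302 days ago vs limit 270 → not met
9. licensed deck officers 1 < 2 → not met
10. protection-and-indemnity coverage $1,800,000 < $1,875,000 → not met
Not met: 2, 3, 4, 5, 6, 8, 9, 10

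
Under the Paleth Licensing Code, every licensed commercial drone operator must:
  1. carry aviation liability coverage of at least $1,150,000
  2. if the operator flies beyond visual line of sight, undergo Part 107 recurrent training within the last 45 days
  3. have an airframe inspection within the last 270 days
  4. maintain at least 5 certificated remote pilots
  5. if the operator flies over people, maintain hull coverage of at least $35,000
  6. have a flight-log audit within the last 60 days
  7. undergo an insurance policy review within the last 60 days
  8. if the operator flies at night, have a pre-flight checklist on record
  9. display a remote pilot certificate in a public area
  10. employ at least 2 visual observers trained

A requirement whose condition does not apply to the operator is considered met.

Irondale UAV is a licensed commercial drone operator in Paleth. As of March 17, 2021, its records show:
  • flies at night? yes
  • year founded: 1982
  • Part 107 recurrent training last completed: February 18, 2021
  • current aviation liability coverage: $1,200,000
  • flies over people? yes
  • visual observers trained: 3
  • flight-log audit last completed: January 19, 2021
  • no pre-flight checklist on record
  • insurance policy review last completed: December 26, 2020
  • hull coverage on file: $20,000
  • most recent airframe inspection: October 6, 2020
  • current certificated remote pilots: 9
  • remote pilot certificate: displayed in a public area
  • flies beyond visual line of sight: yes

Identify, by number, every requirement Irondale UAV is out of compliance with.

5, 7, 8

1. aviation liability coverage $1,200,000 ≥ $1,150,000 → met
2. condition 'flies beyond visual line of sight' holds; Part 107 recurrent training 27 days ago vs limit 45 → met
3. airframe inspection 162 days ago vs limit 270 → met
4. certificated remote pilots 9 ≥ 5 → met
5. condition 'flies over people' holds; hull coverage $20,000 < $35,000 → not met
6. flight-log audit 57 days ago vs limit 60 → met
7. insurance policy review 81 days ago vs limit 60 → not met
8. condition 'flies at night' holds; pre-flight checklist absent → not met
9. remote pilot certificate present → met
10. visual observers trained 3 ≥ 2 → met
Not met: 5, 7, 8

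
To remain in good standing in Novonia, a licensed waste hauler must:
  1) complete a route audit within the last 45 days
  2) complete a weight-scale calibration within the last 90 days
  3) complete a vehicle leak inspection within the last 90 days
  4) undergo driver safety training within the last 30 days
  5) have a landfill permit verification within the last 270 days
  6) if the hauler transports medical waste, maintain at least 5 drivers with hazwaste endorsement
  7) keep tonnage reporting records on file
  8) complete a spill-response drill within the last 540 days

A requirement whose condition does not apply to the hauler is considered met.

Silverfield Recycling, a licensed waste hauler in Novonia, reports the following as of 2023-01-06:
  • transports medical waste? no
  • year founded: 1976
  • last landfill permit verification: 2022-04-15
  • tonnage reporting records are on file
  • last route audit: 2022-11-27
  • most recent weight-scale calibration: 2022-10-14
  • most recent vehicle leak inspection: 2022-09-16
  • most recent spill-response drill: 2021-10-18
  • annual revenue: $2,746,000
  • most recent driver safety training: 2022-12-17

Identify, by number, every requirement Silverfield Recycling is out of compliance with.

3

1. route audit 40 days ago vs limit 45 → met
2. weight-scale calibration 84 days ago vs limit 90 → met
3. vehicle leak inspection 112 days ago vs limit 90 → not met
4. driver safety training 20 days ago vs limit 30 → met
5. landfill permit verification 266 days ago vs limit 270 → met
6. condition 'transports medical waste' does not hold → requirement n/a → met
7. tonnage reporting records present → met
8. spill-response drill 445 days ago vs limit 540 → met
Not met: 3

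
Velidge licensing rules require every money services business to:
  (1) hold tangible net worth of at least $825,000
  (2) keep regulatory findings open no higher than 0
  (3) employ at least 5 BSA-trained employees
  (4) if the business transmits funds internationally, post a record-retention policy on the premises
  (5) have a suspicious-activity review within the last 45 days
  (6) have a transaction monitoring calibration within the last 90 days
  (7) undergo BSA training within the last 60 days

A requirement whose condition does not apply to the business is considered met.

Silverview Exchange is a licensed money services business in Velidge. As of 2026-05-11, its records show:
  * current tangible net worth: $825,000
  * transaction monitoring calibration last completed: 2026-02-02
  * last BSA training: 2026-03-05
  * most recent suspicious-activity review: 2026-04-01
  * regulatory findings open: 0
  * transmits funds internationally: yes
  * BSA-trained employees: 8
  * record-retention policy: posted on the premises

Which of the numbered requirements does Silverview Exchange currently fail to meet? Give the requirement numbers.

1. tangible net worth $825,000 ≥ $825,000 → met
2. regulatory findings open 0 ≤ 0 → met
3. BSA-trained employees 8 ≥ 5 → met
4. condition 'transmits funds internationally' holds; record-retention policy present → met
5. suspicious-activity review 40 days ago vs limit 45 → met
6. transaction monitoring calibration 98 days ago vs limit 90 → not met
7. BSA training 67 days ago vs limit 60 → not met
Not met: 6, 7

6, 7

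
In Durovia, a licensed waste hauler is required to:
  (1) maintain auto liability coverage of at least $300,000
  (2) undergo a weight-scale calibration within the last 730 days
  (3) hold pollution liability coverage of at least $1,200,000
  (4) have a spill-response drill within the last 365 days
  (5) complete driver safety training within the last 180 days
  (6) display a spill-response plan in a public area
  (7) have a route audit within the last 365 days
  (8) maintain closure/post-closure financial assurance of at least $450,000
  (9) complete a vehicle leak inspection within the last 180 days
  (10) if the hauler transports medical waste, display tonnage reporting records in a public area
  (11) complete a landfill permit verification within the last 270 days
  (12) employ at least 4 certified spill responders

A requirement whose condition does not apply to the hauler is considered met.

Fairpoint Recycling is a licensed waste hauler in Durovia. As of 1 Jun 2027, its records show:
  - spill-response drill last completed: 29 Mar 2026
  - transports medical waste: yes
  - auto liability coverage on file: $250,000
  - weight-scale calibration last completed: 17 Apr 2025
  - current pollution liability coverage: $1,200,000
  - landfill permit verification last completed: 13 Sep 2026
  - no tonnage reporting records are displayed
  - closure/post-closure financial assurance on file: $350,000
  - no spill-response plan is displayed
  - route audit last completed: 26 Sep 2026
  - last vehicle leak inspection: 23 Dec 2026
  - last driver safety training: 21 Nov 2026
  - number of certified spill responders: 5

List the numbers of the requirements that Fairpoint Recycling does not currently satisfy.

1, 2, 4, 5, 6, 8, 10

1. auto liability coverage $250,000 < $300,000 → not met
2. weight-scale calibration 775 days ago vs limit 730 → not met
3. pollution liability coverage $1,200,000 ≥ $1,200,000 → met
4. spill-response drill 429 days ago vs limit 365 → not met
5. driver safety training 192 days ago vs limit 180 → not met
6. spill-response plan absent → not met
7. route audit 248 days ago vs limit 365 → met
8. closure/post-closure financial assurance $350,000 < $450,000 → not met
9. vehicle leak inspection 160 days ago vs limit 180 → met
10. condition 'transports medical waste' holds; tonnage reporting records absent → not met
11. landfill permit verification 261 days ago vs limit 270 → met
12. certified spill responders 5 ≥ 4 → met
Not met: 1, 2, 4, 5, 6, 8, 10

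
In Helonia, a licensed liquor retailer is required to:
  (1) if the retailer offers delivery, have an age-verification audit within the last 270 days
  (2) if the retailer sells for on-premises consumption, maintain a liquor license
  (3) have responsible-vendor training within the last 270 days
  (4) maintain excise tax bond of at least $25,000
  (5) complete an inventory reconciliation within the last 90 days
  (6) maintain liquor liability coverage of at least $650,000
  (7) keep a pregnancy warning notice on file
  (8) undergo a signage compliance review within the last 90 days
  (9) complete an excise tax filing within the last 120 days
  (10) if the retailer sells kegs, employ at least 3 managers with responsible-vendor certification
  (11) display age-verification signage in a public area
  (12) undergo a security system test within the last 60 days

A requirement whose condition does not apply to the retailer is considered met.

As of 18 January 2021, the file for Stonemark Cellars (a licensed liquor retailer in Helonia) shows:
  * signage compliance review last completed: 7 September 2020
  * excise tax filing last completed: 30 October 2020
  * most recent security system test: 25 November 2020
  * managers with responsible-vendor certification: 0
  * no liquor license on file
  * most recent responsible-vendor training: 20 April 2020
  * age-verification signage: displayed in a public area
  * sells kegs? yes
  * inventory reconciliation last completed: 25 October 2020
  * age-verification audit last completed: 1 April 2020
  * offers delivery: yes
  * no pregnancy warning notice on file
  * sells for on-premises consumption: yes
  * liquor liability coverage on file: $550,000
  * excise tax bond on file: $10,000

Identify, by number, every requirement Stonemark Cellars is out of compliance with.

1. condition 'offers delivery' holds; age-verification audit 292 days ago vs limit 270 → not met
2. condition 'sells for on-premises consumption' holds; liquor license absent → not met
3. responsible-vendor training 273 days ago vs limit 270 → not met
4. excise tax bond $10,000 < $25,000 → not met
5. inventory reconciliation 85 days ago vs limit 90 → met
6. liquor liability coverage $550,000 < $650,000 → not met
7. pregnancy warning notice absent → not met
8. signage compliance review 133 days ago vs limit 90 → not met
9. excise tax filing 80 days ago vs limit 120 → met
10. condition 'sells kegs' holds; managers with responsible-vendor certification 0 < 3 → not met
11. age-verification signage present → met
12. security system test 54 days ago vs limit 60 → met
Not met: 1, 2, 3, 4, 6, 7, 8, 10

1, 2, 3, 4, 6, 7, 8, 10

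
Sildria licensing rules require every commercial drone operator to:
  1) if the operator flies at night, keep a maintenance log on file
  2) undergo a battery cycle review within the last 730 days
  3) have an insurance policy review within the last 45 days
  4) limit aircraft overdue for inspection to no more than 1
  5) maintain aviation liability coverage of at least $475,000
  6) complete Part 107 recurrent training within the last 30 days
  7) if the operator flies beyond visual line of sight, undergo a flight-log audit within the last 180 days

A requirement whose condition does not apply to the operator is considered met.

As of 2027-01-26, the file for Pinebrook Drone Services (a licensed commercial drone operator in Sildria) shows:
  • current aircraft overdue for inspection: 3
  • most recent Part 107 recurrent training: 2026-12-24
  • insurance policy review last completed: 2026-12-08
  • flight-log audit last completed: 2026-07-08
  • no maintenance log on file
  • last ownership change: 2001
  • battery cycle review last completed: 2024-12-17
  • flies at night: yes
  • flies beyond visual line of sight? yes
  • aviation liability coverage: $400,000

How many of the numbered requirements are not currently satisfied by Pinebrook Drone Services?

1. condition 'flies at night' holds; maintenance log absent → not met
2. battery cycle review 770 days ago vs limit 730 → not met
3. insurance policy review 49 days ago vs limit 45 → not met
4. aircraft overdue for inspection 3 > 1 → not met
5. aviation liability coverage $400,000 < $475,000 → not met
6. Part 107 recurrent training 33 days ago vs limit 30 → not met
7. condition 'flies beyond visual line of sight' holds; flight-log audit 202 days ago vs limit 180 → not met
Not met: 7 of 7

7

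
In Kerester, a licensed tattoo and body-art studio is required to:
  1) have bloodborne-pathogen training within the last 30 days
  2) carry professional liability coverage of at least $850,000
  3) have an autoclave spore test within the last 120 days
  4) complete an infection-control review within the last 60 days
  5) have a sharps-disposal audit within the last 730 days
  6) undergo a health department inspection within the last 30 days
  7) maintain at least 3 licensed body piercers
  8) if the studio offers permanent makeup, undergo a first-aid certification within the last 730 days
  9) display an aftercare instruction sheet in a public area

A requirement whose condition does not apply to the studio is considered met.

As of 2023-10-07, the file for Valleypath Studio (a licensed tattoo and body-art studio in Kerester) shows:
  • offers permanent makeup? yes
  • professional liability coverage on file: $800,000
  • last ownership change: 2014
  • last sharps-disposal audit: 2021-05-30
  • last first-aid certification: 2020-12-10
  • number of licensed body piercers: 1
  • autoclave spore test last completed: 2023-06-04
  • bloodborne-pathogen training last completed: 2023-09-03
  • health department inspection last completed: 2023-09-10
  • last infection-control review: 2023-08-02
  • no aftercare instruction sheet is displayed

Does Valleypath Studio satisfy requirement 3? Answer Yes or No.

3. autoclave spore test 125 days ago vs limit 120 → not met

No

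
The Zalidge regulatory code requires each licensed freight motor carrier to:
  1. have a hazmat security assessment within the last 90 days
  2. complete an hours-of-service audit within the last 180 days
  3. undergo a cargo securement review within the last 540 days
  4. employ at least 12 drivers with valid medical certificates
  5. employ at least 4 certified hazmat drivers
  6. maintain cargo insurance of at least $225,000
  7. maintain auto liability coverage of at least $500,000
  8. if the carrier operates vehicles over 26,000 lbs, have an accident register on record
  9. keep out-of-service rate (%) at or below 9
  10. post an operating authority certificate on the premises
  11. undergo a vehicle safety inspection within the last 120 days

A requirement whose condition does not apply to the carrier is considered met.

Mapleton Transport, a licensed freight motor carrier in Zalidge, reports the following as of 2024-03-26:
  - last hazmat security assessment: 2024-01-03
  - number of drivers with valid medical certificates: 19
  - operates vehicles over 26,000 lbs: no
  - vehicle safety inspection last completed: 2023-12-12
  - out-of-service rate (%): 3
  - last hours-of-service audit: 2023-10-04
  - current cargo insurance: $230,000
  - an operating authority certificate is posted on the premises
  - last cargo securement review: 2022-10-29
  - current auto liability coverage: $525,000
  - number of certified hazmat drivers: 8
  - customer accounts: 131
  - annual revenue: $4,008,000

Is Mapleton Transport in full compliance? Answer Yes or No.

1. hazmat security assessment 83 days ago vs limit 90 → met
2. hours-of-service audit 174 days ago vs limit 180 → met
3. cargo securement review 514 days ago vs limit 540 → met
4. drivers with valid medical certificates 19 ≥ 12 → met
5. certified hazmat drivers 8 ≥ 4 → met
6. cargo insurance $230,000 ≥ $225,000 → met
7. auto liability coverage $525,000 ≥ $500,000 → met
8. condition 'operates vehicles over 26,000 lbs' does not hold → requirement n/a → met
9. out-of-service rate (%) 3 ≤ 9 → met
10. operating authority certificate present → met
11. vehicle safety inspection 105 days ago vs limit 120 → met
All met.

Yes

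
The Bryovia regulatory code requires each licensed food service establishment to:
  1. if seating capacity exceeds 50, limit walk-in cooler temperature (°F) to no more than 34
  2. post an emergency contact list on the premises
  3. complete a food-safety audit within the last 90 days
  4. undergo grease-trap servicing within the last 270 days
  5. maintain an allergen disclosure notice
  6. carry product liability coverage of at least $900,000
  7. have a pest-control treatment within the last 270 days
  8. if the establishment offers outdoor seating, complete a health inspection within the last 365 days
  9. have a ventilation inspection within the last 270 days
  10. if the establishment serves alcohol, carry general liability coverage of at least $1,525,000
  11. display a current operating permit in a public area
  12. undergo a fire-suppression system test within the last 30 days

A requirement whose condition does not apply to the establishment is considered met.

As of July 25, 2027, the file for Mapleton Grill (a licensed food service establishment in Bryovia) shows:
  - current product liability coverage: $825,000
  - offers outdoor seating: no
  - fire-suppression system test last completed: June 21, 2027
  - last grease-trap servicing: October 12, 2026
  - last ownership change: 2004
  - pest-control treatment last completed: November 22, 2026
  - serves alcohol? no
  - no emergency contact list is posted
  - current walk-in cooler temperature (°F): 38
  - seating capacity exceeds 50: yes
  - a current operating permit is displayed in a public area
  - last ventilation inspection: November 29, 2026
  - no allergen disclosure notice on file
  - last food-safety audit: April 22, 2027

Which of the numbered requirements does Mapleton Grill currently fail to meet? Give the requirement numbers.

1, 2, 3, 4, 5, 6, 12

1. condition 'seating capacity exceeds 50' holds; walk-in cooler temperature (°F) 38 > 34 → not met
2. emergency contact list absent → not met
3. food-safety audit 94 days ago vs limit 90 → not met
4. grease-trap servicing 286 days ago vs limit 270 → not met
5. allergen disclosure notice absent → not met
6. product liability coverage $825,000 < $900,000 → not met
7. pest-control treatment 245 days ago vs limit 270 → met
8. condition 'offers outdoor seating' does not hold → requirement n/a → met
9. ventilation inspection 238 days ago vs limit 270 → met
10. condition 'serves alcohol' does not hold → requirement n/a → met
11. current operating permit present → met
12. fire-suppression system test 34 days ago vs limit 30 → not met
Not met: 1, 2, 3, 4, 5, 6, 12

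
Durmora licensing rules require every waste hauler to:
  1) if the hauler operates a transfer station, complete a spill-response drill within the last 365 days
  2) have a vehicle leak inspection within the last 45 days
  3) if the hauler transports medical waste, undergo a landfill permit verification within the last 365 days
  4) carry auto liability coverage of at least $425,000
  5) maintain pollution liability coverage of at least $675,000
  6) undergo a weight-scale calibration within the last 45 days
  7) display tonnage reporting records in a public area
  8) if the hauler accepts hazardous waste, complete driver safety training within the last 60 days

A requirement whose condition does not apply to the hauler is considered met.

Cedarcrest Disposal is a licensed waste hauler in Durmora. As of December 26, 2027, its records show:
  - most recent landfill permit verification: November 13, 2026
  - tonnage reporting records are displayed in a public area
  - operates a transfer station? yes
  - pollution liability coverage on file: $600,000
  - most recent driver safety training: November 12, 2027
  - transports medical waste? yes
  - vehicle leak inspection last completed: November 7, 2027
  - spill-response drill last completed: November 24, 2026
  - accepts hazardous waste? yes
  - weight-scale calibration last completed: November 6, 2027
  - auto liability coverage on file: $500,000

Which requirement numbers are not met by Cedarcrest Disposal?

1, 2, 3, 5, 6

1. condition 'operates a transfer station' holds; spill-response drill 397 days ago vs limit 365 → not met
2. vehicle leak inspection 49 days ago vs limit 45 → not met
3. condition 'transports medical waste' holds; landfill permit verification 408 days ago vs limit 365 → not met
4. auto liability coverage $500,000 ≥ $425,000 → met
5. pollution liability coverage $600,000 < $675,000 → not met
6. weight-scale calibration 50 days ago vs limit 45 → not met
7. tonnage reporting records present → met
8. condition 'accepts hazardous waste' holds; driver safety training 44 days ago vs limit 60 → met
Not met: 1, 2, 3, 5, 6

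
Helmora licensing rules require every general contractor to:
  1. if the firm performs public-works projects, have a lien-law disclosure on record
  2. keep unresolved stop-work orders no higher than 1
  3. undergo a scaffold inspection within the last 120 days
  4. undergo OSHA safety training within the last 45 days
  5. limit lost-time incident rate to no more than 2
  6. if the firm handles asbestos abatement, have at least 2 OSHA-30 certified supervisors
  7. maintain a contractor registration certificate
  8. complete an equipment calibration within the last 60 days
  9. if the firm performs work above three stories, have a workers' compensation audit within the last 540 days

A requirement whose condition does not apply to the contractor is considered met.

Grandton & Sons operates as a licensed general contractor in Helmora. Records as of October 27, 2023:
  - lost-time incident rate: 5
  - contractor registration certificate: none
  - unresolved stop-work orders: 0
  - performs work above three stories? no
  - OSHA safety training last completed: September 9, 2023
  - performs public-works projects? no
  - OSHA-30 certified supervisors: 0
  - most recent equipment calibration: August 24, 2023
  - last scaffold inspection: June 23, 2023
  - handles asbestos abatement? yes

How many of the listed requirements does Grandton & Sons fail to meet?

1. condition 'performs public-works projects' does not hold → requirement n/a → met
2. unresolved stop-work orders 0 ≤ 1 → met
3. scaffold inspection 126 days ago vs limit 120 → not met
4. OSHA safety training 48 days ago vs limit 45 → not met
5. lost-time incident rate 5 > 2 → not met
6. condition 'handles asbestos abatement' holds; OSHA-30 certified supervisors 0 < 2 → not met
7. contractor registration certificate absent → not met
8. equipment calibration 64 days ago vs limit 60 → not met
9. condition 'performs work above three stories' does not hold → requirement n/a → met
Not met: 6 of 9

6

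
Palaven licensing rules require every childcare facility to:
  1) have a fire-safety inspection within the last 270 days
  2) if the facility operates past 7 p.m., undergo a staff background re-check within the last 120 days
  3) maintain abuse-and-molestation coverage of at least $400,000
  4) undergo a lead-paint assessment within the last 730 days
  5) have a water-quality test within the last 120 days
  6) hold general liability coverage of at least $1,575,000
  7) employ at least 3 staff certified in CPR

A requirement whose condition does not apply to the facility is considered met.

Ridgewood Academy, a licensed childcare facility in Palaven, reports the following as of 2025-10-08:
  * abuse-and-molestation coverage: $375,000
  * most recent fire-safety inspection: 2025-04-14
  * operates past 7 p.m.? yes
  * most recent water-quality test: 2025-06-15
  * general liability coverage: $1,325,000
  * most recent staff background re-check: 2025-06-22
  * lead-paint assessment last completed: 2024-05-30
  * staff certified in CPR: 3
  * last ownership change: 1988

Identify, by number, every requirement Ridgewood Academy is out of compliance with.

3, 6

1. fire-safety inspection 177 days ago vs limit 270 → met
2. condition 'operates past 7 p.m.' holds; staff background re-check 108 days ago vs limit 120 → met
3. abuse-and-molestation coverage $375,000 < $400,000 → not met
4. lead-paint assessment 496 days ago vs limit 730 → met
5. water-quality test 115 days ago vs limit 120 → met
6. general liability coverage $1,325,000 < $1,575,000 → not met
7. staff certified in CPR 3 ≥ 3 → met
Not met: 3, 6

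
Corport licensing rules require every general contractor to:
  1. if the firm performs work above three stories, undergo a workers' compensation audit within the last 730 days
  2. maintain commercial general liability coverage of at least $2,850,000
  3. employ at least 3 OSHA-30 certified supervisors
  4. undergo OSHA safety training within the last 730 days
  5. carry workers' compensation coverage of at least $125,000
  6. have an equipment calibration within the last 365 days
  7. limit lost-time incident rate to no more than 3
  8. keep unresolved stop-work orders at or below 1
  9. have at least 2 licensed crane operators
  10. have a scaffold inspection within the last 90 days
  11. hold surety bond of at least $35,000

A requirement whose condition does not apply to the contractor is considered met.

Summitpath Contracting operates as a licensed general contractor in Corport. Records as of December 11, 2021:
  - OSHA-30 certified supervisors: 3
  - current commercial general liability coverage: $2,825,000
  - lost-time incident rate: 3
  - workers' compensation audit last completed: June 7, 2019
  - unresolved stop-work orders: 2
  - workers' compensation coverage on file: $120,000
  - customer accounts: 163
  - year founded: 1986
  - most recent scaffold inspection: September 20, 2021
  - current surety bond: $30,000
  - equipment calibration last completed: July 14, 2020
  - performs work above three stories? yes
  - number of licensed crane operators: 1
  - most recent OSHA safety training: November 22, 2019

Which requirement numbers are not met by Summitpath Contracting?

1. condition 'performs work above three stories' holds; workers' compensation audit 918 days ago vs limit 730 → not met
2. commercial general liability coverage $2,825,000 < $2,850,000 → not met
3. OSHA-30 certified supervisors 3 ≥ 3 → met
4. OSHA safety training 750 days ago vs limit 730 → not met
5. workers' compensation coverage $120,000 < $125,000 → not met
6. equipment calibration 515 days ago vs limit 365 → not met
7. lost-time incident rate 3 ≤ 3 → met
8. unresolved stop-work orders 2 > 1 → not met
9. licensed crane operators 1 < 2 → not met
10. scaffold inspection 82 days ago vs limit 90 → met
11. surety bond $30,000 < $35,000 → not met
Not met: 1, 2, 4, 5, 6, 8, 9, 11

1, 2, 4, 5, 6, 8, 9, 11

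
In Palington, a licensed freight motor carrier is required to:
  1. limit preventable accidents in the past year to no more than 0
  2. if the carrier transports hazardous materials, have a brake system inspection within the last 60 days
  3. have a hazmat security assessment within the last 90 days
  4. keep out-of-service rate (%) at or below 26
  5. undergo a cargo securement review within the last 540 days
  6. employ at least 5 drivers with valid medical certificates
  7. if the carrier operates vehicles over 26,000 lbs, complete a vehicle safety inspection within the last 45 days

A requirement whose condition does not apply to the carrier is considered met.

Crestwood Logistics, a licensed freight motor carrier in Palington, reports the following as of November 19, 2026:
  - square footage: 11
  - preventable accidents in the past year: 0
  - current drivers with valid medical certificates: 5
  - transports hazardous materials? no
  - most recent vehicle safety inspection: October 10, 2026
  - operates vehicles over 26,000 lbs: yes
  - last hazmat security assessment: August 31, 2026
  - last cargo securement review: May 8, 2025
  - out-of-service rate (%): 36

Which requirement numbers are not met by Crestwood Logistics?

1. preventable accidents in the past year 0 ≤ 0 → met
2. condition 'transports hazardous materials' does not hold → requirement n/a → met
3. hazmat security assessment 80 days ago vs limit 90 → met
4. out-of-service rate (%) 36 > 26 → not met
5. cargo securement review 560 days ago vs limit 540 → not met
6. drivers with valid medical certificates 5 ≥ 5 → met
7. condition 'operates vehicles over 26,000 lbs' holds; vehicle safety inspection 40 days ago vs limit 45 → met
Not met: 4, 5

4, 5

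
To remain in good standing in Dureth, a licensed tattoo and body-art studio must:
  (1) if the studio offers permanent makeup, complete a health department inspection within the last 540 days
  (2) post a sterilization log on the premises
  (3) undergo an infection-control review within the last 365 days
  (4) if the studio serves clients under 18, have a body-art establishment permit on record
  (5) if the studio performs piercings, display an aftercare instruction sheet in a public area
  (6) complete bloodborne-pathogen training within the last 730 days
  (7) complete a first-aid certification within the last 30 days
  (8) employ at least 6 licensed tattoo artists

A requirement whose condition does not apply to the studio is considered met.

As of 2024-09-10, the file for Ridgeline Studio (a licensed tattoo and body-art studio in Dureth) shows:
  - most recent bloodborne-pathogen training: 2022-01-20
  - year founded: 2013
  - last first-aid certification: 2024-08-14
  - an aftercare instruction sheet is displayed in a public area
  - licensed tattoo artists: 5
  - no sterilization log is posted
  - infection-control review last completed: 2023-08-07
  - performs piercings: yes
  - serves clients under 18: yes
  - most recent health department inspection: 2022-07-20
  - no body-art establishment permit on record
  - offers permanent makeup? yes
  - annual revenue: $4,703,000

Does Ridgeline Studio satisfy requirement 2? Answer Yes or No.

No

2. sterilization log absent → not met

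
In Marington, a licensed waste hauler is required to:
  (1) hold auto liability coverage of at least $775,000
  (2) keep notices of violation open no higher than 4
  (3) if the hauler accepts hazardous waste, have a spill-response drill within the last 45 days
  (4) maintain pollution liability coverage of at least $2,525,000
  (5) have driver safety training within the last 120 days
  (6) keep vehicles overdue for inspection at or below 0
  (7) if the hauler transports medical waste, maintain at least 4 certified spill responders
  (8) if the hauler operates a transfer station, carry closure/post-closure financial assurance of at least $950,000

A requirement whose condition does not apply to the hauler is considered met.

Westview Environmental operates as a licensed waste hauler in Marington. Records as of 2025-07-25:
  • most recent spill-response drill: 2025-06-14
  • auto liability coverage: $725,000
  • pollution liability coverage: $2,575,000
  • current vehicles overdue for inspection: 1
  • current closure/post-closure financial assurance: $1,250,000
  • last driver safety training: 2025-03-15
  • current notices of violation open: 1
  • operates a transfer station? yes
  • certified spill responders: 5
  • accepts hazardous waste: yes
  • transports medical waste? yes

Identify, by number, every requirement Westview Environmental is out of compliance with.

1, 5, 6

1. auto liability coverage $725,000 < $775,000 → not met
2. notices of violation open 1 ≤ 4 → met
3. condition 'accepts hazardous waste' holds; spill-response drill 41 days ago vs limit 45 → met
4. pollution liability coverage $2,575,000 ≥ $2,525,000 → met
5. driver safety training 132 days ago vs limit 120 → not met
6. vehicles overdue for inspection 1 > 0 → not met
7. condition 'transports medical waste' holds; certified spill responders 5 ≥ 4 → met
8. condition 'operates a transfer station' holds; closure/post-closure financial assurance $1,250,000 ≥ $950,000 → met
Not met: 1, 5, 6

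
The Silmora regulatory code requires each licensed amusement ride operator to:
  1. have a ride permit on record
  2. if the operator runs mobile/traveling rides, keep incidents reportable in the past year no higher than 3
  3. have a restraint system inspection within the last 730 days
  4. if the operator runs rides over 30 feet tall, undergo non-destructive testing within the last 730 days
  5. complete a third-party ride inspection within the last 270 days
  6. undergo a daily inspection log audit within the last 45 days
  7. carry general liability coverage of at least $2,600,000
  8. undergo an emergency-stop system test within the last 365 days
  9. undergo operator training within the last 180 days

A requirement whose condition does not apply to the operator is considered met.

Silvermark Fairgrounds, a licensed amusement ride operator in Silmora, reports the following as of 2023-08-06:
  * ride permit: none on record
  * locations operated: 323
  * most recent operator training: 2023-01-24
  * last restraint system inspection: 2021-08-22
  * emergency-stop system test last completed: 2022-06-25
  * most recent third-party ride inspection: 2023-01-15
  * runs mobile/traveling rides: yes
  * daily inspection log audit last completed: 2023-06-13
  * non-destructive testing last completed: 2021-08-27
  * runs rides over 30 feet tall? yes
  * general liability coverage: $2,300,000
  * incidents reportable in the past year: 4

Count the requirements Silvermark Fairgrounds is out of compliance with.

6

1. ride permit absent → not met
2. condition 'runs mobile/traveling rides' holds; incidents reportable in the past year 4 > 3 → not met
3. restraint system inspection 714 days ago vs limit 730 → met
4. condition 'runs rides over 30 feet tall' holds; non-destructive testing 709 days ago vs limit 730 → met
5. third-party ride inspection 203 days ago vs limit 270 → met
6. daily inspection log audit 54 days ago vs limit 45 → not met
7. general liability coverage $2,300,000 < $2,600,000 → not met
8. emergency-stop system test 407 days ago vs limit 365 → not met
9. operator training 194 days ago vs limit 180 → not met
Not met: 6 of 9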